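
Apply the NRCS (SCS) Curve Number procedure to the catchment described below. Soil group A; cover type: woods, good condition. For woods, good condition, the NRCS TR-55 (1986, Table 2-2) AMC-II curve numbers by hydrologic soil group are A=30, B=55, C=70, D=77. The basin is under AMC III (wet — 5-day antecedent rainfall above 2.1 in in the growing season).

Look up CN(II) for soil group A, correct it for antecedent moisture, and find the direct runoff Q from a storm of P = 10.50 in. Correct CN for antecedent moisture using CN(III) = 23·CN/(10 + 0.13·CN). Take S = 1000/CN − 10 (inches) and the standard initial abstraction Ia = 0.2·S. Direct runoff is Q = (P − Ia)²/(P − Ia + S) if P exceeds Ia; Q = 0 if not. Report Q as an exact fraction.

Q = 195223/50646 in ≈ 3.855 in

NRCS table: woods, good condition, soil group A → CN(II) = 30
CN(III) from CN(II)=30: (23·30)/(10 + 0.13·30) = 6900/139 ≈ 49.640
Retention S: 1000/CN − 10 with CN=49.640 → S = 700/69 ≈ 10.145 in
Initial abstraction Ia = S/5 = (700/69)/5 = 140/69 ≈ 2.029 in
P − Ia = 10.500 − 2.029 = 1169/138 ≈ 8.471 in (> 0, runoff occurs)
Q = (1169/138)²/((1169/138) + 700/69) = (1366561/19044)/(2569/138) = 195223/50646 in ≈ 3.855 in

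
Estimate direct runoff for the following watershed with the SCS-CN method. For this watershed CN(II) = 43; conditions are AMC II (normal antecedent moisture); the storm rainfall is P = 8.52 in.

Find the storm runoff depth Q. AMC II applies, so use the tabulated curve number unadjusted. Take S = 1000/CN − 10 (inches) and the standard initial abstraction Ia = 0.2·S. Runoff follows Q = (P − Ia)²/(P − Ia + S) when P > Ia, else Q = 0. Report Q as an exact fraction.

Q = 13267827/7366975 in ≈ 1.801 in

CN(II) = 43; AMC II needs no correction.
Max retention: S = 1000/43 − 10 = 570/43 in (≈ 13.256 in)
Ia = 0.2·(570/43) = 114/43 in ≈ 2.651 in
Since P=8.520 > Ia=2.651: effective rainfall P−Ia = 6309/1075 in
Q = (6309/1075)²/((6309/1075) + 570/43) = (39803481/1155625)/(20559/1075) = 13267827/7366975 in ≈ 1.801 in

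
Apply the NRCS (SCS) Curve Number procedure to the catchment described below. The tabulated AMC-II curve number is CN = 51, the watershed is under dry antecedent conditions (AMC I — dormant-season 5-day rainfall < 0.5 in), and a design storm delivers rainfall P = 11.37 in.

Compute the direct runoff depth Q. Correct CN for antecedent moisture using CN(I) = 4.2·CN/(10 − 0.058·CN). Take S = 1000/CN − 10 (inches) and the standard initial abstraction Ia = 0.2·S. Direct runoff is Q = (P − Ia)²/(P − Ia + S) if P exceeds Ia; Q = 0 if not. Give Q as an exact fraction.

Q = 10807889521/6945603300 in ≈ 1.556 in

Adjust CN=51 to AMC I: 4.2·51/(10 − 0.058·51) → (1071/5) ÷ (3521/500) = 15300/503 ≈ 30.417
Max retention: S = 1000/(15300/503) − 10 = 3500/153 in (≈ 22.876 in)
Ia = 0.2S: 0.2·22.876 = 4.575 in (exactly 700/153)
Since P=11.370 > Ia=4.575: effective rainfall P−Ia = 103961/15300 in
Runoff Q = (P−Ia)²/(P−Ia+S) = (6.795)²/(6.795+22.876) = 10807889521/6945603300 ≈ 1.556 in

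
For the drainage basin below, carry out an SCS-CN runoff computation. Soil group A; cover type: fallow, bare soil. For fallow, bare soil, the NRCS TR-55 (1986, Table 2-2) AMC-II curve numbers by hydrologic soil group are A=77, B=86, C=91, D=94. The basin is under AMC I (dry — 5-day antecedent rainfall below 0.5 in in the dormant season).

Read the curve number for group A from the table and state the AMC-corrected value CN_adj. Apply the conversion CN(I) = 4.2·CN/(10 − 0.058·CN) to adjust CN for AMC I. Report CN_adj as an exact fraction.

CN_adj = 161700/2767 ≈ 58.439

NRCS table: fallow, bare soil, soil group A → CN(II) = 77
Adjust CN=77 to AMC I: 4.2·77/(10 − 0.058·77) → (1617/5) ÷ (2767/500) = 161700/2767 ≈ 58.439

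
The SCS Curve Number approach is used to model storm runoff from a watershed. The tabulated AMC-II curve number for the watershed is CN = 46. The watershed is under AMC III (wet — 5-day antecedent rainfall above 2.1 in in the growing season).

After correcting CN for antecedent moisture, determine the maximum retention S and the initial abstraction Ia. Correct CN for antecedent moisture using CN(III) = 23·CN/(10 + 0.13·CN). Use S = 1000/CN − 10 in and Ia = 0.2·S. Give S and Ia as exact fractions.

S = 2700/529 in ≈ 5.104 in; Ia = 540/529 in ≈ 1.021 in

CN(III) from CN(II)=46: (23·46)/(10 + 0.13·46) = 52900/799 ≈ 66.208
S = 1000/(52900/799) − 10 = 2700/529 in ≈ 5.104 in
Ia = 0.2·(2700/529) = 540/529 in ≈ 1.021 in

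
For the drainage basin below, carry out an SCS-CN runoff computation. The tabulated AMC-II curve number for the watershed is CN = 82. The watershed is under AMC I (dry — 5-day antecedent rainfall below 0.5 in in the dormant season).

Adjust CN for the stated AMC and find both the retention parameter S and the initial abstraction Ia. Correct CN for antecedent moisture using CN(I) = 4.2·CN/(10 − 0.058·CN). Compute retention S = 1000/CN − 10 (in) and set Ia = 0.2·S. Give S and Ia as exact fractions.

Dry (AMC I): CN(I) = 4.2·82/(10 − 0.058·82) = (1722/5)/(1311/250) = 28700/437 ≈ 65.675
S = 1000/(28700/437) − 10 = 1500/287 in ≈ 5.226 in
Ia = 0.2·(1500/287) = 300/287 in ≈ 1.045 in

S = 1500/287 in ≈ 5.226 in; Ia = 300/287 in ≈ 1.045 in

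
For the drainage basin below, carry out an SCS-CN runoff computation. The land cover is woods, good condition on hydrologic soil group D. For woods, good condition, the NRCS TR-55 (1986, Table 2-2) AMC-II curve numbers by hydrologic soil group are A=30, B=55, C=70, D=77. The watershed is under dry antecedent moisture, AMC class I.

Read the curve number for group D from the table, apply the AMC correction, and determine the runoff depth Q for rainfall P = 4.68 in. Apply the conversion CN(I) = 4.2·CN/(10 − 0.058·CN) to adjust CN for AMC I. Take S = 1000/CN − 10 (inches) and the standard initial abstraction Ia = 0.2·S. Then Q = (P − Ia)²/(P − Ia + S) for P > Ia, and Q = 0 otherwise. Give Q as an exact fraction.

Q = 17341992721/16945715325 in ≈ 1.023 in

NRCS table: woods, good condition, soil group D → CN(II) = 77
Dry (AMC I): CN(I) = 4.2·77/(10 − 0.058·77) = (1617/5)/(2767/500) = 161700/2767 ≈ 58.439
Retention S: 1000/CN − 10 with CN=58.439 → S = 11500/1617 ≈ 7.112 in
Ia = 0.2S: 0.2·7.112 = 1.422 in (exactly 2300/1617)
Since P=4.680 > Ia=1.422: effective rainfall P−Ia = 131689/40425 in
Q = (131689/40425)²/((131689/40425) + 11500/1617) = (17341992721/1634180625)/(419189/40425) = 17341992721/16945715325 in ≈ 1.023 in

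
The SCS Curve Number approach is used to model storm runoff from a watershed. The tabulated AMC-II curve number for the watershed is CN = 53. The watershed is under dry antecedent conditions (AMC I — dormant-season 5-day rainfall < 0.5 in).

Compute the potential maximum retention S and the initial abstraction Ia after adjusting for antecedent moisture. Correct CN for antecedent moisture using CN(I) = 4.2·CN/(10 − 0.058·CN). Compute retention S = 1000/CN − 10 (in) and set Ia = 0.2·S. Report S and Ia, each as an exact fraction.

Dry (AMC I): CN(I) = 4.2·53/(10 − 0.058·53) = (1113/5)/(3463/500) = 111300/3463 ≈ 32.140
Max retention: S = 1000/(111300/3463) − 10 = 23500/1113 in (≈ 21.114 in)
Ia = 0.2S: 0.2·21.114 = 4.223 in (exactly 4700/1113)

S = 23500/1113 in ≈ 21.114 in; Ia = 4700/1113 in ≈ 4.223 in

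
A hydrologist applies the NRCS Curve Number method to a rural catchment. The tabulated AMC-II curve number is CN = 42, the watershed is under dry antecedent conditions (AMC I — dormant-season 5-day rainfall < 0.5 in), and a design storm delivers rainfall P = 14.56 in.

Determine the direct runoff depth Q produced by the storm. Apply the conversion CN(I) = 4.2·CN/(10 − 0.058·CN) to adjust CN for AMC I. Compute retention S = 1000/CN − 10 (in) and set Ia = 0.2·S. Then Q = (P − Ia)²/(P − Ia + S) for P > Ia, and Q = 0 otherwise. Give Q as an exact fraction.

Q = 1937056144/1241756775 in ≈ 1.560 in

CN(I) from CN(II)=42: (4.2·42)/(10 − 0.058·42) = 44100/1891 ≈ 23.321
Retention S: 1000/CN − 10 with CN=23.321 → S = 14500/441 ≈ 32.880 in
Ia = 0.2·(14500/441) = 2900/441 in ≈ 6.576 in
Since P=14.560 > Ia=6.576: effective rainfall P−Ia = 88024/11025 in
Runoff Q = (P−Ia)²/(P−Ia+S) = (7.984)²/(7.984+32.880) = 1937056144/1241756775 ≈ 1.560 in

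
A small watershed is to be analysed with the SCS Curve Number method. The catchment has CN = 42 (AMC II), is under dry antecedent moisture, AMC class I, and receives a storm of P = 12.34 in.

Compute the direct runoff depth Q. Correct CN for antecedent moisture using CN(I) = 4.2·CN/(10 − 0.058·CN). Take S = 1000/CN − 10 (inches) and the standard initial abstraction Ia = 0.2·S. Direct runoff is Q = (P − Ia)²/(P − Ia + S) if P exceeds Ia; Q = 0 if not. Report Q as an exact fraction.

CN(I) from CN(II)=42: (4.2·42)/(10 − 0.058·42) = 44100/1891 ≈ 23.321
Retention S: 1000/CN − 10 with CN=23.321 → S = 14500/441 ≈ 32.880 in
Initial abstraction Ia = S/5 = (14500/441)/5 = 2900/441 ≈ 6.576 in
Excess rainfall: 12.340 − 6.576 = 5.764 in; P > Ia so Q > 0
Runoff Q = (P−Ia)²/(P−Ia+S) = (5.764)²/(5.764+32.880) = 16153647409/18788738850 ≈ 0.860 in

Q = 16153647409/18788738850 in ≈ 0.860 in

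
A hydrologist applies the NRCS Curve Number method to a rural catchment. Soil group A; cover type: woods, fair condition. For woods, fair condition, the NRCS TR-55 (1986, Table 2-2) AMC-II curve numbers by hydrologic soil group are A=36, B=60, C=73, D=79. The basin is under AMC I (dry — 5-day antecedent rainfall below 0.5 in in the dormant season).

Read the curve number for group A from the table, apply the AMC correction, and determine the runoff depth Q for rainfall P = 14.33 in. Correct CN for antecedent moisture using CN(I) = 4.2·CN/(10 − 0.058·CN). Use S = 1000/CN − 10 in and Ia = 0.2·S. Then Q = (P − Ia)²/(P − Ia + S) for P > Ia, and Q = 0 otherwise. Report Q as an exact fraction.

Q = 12284840569/17214819300 in ≈ 0.714 in

NRCS table: woods, fair condition, soil group A → CN(II) = 36
CN(I) from CN(II)=36: (4.2·36)/(10 − 0.058·36) = 18900/989 ≈ 19.110
S = 1000/(18900/989) − 10 = 8000/189 in ≈ 42.328 in
Initial abstraction Ia = S/5 = (8000/189)/5 = 1600/189 ≈ 8.466 in
Excess rainfall: 14.330 − 8.466 = 5.864 in; P > Ia so Q > 0
Runoff Q = (P−Ia)²/(P−Ia+S) = (5.864)²/(5.864+42.328) = 12284840569/17214819300 ≈ 0.714 in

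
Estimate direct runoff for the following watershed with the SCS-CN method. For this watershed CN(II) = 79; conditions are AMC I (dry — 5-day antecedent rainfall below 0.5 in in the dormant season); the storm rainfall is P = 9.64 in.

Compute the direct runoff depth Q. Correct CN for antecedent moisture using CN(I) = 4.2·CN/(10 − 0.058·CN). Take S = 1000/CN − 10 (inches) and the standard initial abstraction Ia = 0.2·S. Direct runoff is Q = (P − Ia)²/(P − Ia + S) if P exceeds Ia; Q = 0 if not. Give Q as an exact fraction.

Adjust CN=79 to AMC I: 4.2·79/(10 − 0.058·79) → (1659/5) ÷ (2709/500) = 7900/129 ≈ 61.240
S = 1000/(7900/129) − 10 = 500/79 in ≈ 6.329 in
Ia = 0.2S: 0.2·6.329 = 1.266 in (exactly 100/79)
P − Ia = 9.640 − 1.266 = 16539/1975 ≈ 8.374 in (> 0, runoff occurs)
Q: (16539/1975)² ÷ (29039/1975) = 273538521/57352025 in (≈ 4.769 in)

Q = 273538521/57352025 in ≈ 4.769 in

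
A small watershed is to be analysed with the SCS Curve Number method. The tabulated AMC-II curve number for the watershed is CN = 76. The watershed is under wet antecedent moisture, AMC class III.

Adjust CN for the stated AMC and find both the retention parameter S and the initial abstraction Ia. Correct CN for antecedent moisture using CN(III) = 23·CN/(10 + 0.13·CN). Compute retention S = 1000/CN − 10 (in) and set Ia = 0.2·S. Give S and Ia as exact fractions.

S = 600/437 in ≈ 1.373 in; Ia = 120/437 in ≈ 0.275 in

CN(III) from CN(II)=76: (23·76)/(10 + 0.13·76) = 43700/497 ≈ 87.928
Retention S: 1000/CN − 10 with CN=87.928 → S = 600/437 ≈ 1.373 in
Ia = 0.2S: 0.2·1.373 = 0.275 in (exactly 120/437)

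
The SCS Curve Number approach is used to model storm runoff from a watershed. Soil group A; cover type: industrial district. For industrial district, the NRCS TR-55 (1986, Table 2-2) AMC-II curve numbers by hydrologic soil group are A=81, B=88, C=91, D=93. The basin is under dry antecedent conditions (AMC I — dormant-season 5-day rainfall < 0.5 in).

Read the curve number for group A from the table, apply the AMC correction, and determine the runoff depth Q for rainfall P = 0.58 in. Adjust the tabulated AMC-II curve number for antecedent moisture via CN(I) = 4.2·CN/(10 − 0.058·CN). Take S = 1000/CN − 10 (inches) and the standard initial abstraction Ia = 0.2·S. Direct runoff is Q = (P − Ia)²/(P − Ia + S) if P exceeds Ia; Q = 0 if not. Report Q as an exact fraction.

Q = 0 in ≈ 0.000 in

NRCS table: industrial district, soil group A → CN(II) = 81
Dry (AMC I): CN(I) = 4.2·81/(10 − 0.058·81) = (1701/5)/(2651/500) = 170100/2651 ≈ 64.164
S = 1000/(170100/2651) − 10 = 9500/1701 in ≈ 5.585 in
Ia = 0.2S: 0.2·5.585 = 1.117 in (exactly 1900/1701)
P = 0.580 ≤ Ia = 1.117 in: entire storm abstracted, Q = 0.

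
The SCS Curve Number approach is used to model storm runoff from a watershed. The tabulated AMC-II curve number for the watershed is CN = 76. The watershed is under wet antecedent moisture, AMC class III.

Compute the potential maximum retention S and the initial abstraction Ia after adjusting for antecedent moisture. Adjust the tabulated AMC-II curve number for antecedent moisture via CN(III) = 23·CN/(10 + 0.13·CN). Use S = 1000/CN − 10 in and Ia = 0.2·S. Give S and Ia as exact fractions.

Adjust CN=76 to AMC III: 23·76/(10 + 0.13·76) → 1748 ÷ (497/25) = 43700/497 ≈ 87.928
Max retention: S = 1000/(43700/497) − 10 = 600/437 in (≈ 1.373 in)
Ia = 0.2·(600/437) = 120/437 in ≈ 0.275 in

S = 600/437 in ≈ 1.373 in; Ia = 120/437 in ≈ 0.275 in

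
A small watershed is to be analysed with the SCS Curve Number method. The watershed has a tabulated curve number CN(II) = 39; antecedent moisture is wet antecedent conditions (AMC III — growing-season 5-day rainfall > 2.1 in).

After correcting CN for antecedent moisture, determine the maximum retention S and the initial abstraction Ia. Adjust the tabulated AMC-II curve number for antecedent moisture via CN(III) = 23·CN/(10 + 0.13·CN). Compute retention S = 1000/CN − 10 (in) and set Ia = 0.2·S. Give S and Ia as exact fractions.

S = 6100/897 in ≈ 6.800 in; Ia = 1220/897 in ≈ 1.360 in

CN(III) from CN(II)=39: (23·39)/(10 + 0.13·39) = 89700/1507 ≈ 59.522
Max retention: S = 1000/(89700/1507) − 10 = 6100/897 in (≈ 6.800 in)
Ia = 0.2·(6100/897) = 1220/897 in ≈ 1.360 in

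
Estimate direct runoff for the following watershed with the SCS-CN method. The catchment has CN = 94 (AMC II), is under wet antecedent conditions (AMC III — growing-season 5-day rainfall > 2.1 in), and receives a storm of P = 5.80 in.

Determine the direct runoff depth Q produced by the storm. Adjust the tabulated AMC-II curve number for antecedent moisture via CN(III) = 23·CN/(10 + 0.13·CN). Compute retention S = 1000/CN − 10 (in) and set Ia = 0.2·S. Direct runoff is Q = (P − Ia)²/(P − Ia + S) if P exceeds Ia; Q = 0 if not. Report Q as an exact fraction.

Wet (AMC III): CN(III) = 23·94/(10 + 0.13·94) = 2162/(1111/50) = 108100/1111 ≈ 97.300
Max retention: S = 1000/(108100/1111) − 10 = 300/1081 in (≈ 0.278 in)
Initial abstraction Ia = S/5 = (300/1081)/5 = 60/1081 ≈ 0.056 in
Excess rainfall: 5.800 − 0.056 = 5.744 in; P > Ia so Q > 0
Q = (31049/5405)²/((31049/5405) + 300/1081) = (964040401/29214025)/(32549/5405) = 964040401/175927345 in ≈ 5.480 in

Q = 964040401/175927345 in ≈ 5.480 in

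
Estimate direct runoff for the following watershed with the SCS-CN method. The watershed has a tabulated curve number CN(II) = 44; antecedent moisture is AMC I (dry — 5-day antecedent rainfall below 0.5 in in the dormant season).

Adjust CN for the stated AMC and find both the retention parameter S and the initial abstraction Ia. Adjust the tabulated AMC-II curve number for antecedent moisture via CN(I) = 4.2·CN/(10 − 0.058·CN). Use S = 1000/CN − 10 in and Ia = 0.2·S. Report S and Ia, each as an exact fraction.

CN(I) from CN(II)=44: (4.2·44)/(10 − 0.058·44) = 3300/133 ≈ 24.812
Max retention: S = 1000/(3300/133) − 10 = 1000/33 in (≈ 30.303 in)
Ia = 0.2·(1000/33) = 200/33 in ≈ 6.061 in

S = 1000/33 in ≈ 30.303 in; Ia = 200/33 in ≈ 6.061 in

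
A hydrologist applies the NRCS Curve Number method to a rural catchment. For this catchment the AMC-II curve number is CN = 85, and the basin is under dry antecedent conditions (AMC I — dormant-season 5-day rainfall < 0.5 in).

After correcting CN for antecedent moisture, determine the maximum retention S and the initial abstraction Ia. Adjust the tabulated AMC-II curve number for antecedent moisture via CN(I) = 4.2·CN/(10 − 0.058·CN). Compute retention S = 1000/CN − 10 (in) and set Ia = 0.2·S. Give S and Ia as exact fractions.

S = 500/119 in ≈ 4.202 in; Ia = 100/119 in ≈ 0.840 in

Dry (AMC I): CN(I) = 4.2·85/(10 − 0.058·85) = 357/(507/100) = 11900/169 ≈ 70.414
Max retention: S = 1000/(11900/169) − 10 = 500/119 in (≈ 4.202 in)
Ia = 0.2·(500/119) = 100/119 in ≈ 0.840 in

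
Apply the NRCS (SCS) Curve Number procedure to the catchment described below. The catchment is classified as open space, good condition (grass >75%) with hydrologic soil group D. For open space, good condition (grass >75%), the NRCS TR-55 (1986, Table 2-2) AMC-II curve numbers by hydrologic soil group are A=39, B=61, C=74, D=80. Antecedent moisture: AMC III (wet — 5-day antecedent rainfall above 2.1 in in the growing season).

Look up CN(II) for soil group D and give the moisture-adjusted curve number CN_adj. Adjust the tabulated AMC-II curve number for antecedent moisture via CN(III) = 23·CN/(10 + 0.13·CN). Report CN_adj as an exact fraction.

CN_adj = 4600/51 ≈ 90.196

NRCS table: open space, good condition (grass >75%), soil group D → CN(II) = 80
Adjust CN=80 to AMC III: 23·80/(10 + 0.13·80) → 1840 ÷ (102/5) = 4600/51 ≈ 90.196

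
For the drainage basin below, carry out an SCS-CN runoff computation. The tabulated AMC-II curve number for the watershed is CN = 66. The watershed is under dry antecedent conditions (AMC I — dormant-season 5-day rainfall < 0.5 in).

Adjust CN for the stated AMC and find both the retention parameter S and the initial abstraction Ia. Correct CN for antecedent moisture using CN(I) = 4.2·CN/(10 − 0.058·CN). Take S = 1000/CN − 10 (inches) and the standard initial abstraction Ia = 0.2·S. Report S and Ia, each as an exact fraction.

Dry (AMC I): CN(I) = 4.2·66/(10 − 0.058·66) = (1386/5)/(1543/250) = 69300/1543 ≈ 44.913
S = 1000/(69300/1543) − 10 = 8500/693 in ≈ 12.266 in
Initial abstraction Ia = S/5 = (8500/693)/5 = 1700/693 ≈ 2.453 in

S = 8500/693 in ≈ 12.266 in; Ia = 1700/693 in ≈ 2.453 in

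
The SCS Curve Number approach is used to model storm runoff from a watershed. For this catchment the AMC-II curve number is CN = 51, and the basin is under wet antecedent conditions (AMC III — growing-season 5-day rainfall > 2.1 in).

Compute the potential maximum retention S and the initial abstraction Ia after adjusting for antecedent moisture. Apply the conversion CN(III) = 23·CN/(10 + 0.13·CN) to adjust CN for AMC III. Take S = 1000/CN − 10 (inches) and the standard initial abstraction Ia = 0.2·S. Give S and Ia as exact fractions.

Wet (AMC III): CN(III) = 23·51/(10 + 0.13·51) = 1173/(1663/100) = 117300/1663 ≈ 70.535
S = 1000/(117300/1663) − 10 = 4900/1173 in ≈ 4.177 in
Ia = 0.2S: 0.2·4.177 = 0.835 in (exactly 980/1173)

S = 4900/1173 in ≈ 4.177 in; Ia = 980/1173 in ≈ 0.835 in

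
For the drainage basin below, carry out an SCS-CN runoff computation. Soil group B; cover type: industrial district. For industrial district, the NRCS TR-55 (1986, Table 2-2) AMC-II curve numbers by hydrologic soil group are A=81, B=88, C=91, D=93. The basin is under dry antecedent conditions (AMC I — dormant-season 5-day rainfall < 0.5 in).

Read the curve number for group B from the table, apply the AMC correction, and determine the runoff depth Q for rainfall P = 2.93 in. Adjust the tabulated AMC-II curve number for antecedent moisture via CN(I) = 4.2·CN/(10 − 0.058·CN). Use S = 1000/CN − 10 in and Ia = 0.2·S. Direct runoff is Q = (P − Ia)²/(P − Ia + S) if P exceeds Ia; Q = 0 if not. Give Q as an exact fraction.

Q = 308388721/327719700 in ≈ 0.941 in

NRCS table: industrial district, soil group B → CN(II) = 88
Adjust CN=88 to AMC I: 4.2·88/(10 − 0.058·88) → (1848/5) ÷ (612/125) = 3850/51 ≈ 75.490
Max retention: S = 1000/(3850/51) − 10 = 250/77 in (≈ 3.247 in)
Initial abstraction Ia = S/5 = (250/77)/5 = 50/77 ≈ 0.649 in
Excess rainfall: 2.930 − 0.649 = 2.281 in; P > Ia so Q > 0
Q: (17561/7700)² ÷ (42561/7700) = 308388721/327719700 in (≈ 0.941 in)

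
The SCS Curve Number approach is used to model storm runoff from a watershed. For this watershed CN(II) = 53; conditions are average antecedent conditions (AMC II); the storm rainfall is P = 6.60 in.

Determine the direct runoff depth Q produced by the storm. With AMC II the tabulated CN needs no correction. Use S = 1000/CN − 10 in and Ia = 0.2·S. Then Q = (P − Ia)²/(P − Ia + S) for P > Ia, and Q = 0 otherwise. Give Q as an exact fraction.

AMC II — tabulated CN = 53 applies directly.
S = 1000/53 − 10 = 470/53 in ≈ 8.868 in
Ia = 0.2S: 0.2·8.868 = 1.774 in (exactly 94/53)
Since P=6.600 > Ia=1.774: effective rainfall P−Ia = 1279/265 in
Q: (1279/265)² ÷ (3629/265) = 1635841/961685 in (≈ 1.701 in)

Q = 1635841/961685 in ≈ 1.701 in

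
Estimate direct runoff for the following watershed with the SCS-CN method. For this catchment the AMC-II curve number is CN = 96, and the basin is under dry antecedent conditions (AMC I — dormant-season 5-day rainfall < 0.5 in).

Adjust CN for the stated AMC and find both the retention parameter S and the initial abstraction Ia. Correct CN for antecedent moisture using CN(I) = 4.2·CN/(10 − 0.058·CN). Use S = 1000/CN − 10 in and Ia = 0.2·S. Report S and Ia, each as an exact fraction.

CN(I) from CN(II)=96: (4.2·96)/(10 − 0.058·96) = 25200/277 ≈ 90.975
Retention S: 1000/CN − 10 with CN=90.975 → S = 125/126 ≈ 0.992 in
Ia = 0.2·(125/126) = 25/126 in ≈ 0.198 in

S = 125/126 in ≈ 0.992 in; Ia = 25/126 in ≈ 0.198 in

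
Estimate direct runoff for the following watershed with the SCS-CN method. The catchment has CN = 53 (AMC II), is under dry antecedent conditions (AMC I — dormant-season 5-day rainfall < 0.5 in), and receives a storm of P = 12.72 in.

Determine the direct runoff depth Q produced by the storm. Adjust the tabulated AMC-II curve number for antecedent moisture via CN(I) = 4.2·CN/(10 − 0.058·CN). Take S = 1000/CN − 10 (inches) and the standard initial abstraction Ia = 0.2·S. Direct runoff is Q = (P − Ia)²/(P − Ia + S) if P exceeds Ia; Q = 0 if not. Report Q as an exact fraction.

CN(I) from CN(II)=53: (4.2·53)/(10 − 0.058·53) = 111300/3463 ≈ 32.140
Retention S: 1000/CN − 10 with CN=32.140 → S = 23500/1113 ≈ 21.114 in
Initial abstraction Ia = S/5 = (23500/1113)/5 = 4700/1113 ≈ 4.223 in
Excess rainfall: 12.720 − 4.223 = 8.497 in; P > Ia so Q > 0
Q: (236434/27825)² ÷ (823934/27825) = 27950518178/11462981775 in (≈ 2.438 in)

Q = 27950518178/11462981775 in ≈ 2.438 in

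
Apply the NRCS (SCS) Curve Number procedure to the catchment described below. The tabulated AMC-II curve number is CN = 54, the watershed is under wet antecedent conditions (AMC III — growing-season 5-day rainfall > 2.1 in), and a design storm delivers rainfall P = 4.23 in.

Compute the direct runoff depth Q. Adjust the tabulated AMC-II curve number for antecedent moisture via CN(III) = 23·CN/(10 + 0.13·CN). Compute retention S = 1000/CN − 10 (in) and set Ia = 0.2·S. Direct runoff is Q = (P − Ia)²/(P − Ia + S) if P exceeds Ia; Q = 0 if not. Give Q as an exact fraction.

Wet (AMC III): CN(III) = 23·54/(10 + 0.13·54) = 1242/(851/50) = 2700/37 ≈ 72.973
Retention S: 1000/CN − 10 with CN=72.973 → S = 100/27 ≈ 3.704 in
Ia = 0.2S: 0.2·3.704 = 0.741 in (exactly 20/27)
P − Ia = 4.230 − 0.741 = 9421/2700 ≈ 3.489 in (> 0, runoff occurs)
Q = (9421/2700)²/((9421/2700) + 100/27) = (88755241/7290000)/(19421/2700) = 88755241/52436700 in ≈ 1.693 in

Q = 88755241/52436700 in ≈ 1.693 in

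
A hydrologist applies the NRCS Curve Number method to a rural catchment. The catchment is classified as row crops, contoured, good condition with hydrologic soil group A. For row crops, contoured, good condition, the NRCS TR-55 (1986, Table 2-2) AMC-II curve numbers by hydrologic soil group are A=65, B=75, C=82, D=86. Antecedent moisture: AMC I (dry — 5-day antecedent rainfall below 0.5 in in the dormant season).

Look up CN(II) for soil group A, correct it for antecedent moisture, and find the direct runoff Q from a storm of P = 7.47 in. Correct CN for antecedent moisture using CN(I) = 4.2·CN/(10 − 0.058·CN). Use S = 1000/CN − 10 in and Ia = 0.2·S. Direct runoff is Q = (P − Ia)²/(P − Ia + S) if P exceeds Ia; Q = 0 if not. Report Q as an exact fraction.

NRCS table: row crops, contoured, good condition, soil group A → CN(II) = 65
Dry (AMC I): CN(I) = 4.2·65/(10 − 0.058·65) = 273/(623/100) = 3900/89 ≈ 43.820
Max retention: S = 1000/(3900/89) − 10 = 500/39 in (≈ 12.821 in)
Ia = 0.2S: 0.2·12.821 = 2.564 in (exactly 100/39)
Since P=7.470 > Ia=2.564: effective rainfall P−Ia = 19133/3900 in
Runoff Q = (P−Ia)²/(P−Ia+S) = (4.906)²/(4.906+12.821) = 366071689/269618700 ≈ 1.358 in

Q = 366071689/269618700 in ≈ 1.358 in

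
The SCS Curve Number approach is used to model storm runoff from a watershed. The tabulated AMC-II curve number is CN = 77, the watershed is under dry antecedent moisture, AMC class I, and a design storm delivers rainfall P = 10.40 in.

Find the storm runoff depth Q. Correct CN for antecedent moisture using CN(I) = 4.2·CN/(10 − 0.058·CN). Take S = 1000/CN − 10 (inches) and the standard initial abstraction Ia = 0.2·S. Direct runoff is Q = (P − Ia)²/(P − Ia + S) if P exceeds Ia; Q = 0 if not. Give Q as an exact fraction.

Q = 1317109264/262932285 in ≈ 5.009 in

CN(I) from CN(II)=77: (4.2·77)/(10 − 0.058·77) = 161700/2767 ≈ 58.439
S = 1000/(161700/2767) − 10 = 11500/1617 in ≈ 7.112 in
Initial abstraction Ia = S/5 = (11500/1617)/5 = 2300/1617 ≈ 1.422 in
P − Ia = 10.400 − 1.422 = 72584/8085 ≈ 8.978 in (> 0, runoff occurs)
Q = (72584/8085)²/((72584/8085) + 11500/1617) = (5268437056/65367225)/(130084/8085) = 1317109264/262932285 in ≈ 5.009 in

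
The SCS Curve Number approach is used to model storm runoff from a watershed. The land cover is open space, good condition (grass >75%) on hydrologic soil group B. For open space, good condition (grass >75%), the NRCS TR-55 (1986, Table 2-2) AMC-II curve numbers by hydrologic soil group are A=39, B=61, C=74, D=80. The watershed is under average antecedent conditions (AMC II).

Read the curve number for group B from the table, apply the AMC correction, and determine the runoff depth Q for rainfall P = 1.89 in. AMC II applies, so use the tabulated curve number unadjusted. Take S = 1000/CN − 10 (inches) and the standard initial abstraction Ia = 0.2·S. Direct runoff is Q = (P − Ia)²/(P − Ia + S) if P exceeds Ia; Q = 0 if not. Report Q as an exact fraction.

NRCS table: open space, good condition (grass >75%), soil group B → CN(II) = 61
Average conditions: CN = 61 (no AMC adjustment).
Retention S: 1000/CN − 10 with CN=61.000 → S = 390/61 ≈ 6.393 in
Initial abstraction Ia = S/5 = (390/61)/5 = 78/61 ≈ 1.279 in
P − Ia = 1.890 − 1.279 = 3729/6100 ≈ 0.611 in (> 0, runoff occurs)
Runoff Q = (P−Ia)²/(P−Ia+S) = (0.611)²/(0.611+6.393) = 4635147/86882300 ≈ 0.053 in

Q = 4635147/86882300 in ≈ 0.053 in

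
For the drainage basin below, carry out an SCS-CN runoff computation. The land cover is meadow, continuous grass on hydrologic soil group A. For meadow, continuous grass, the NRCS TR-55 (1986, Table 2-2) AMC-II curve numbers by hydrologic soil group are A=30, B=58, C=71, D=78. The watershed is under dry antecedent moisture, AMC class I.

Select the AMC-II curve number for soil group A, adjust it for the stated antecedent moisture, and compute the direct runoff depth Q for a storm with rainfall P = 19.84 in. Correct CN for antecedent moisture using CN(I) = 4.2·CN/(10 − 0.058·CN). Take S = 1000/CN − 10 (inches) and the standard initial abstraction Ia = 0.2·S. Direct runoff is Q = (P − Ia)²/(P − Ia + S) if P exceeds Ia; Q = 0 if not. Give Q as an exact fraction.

Q = 241081/203400 in ≈ 1.185 in

NRCS table: meadow, continuous grass, soil group A → CN(II) = 30
Dry (AMC I): CN(I) = 4.2·30/(10 − 0.058·30) = 126/(413/50) = 900/59 ≈ 15.254
S = 1000/(900/59) − 10 = 500/9 in ≈ 55.556 in
Initial abstraction Ia = S/5 = (500/9)/5 = 100/9 ≈ 11.111 in
Excess rainfall: 19.840 − 11.111 = 8.729 in; P > Ia so Q > 0
Runoff Q = (P−Ia)²/(P−Ia+S) = (8.729)²/(8.729+55.556) = 241081/203400 ≈ 1.185 in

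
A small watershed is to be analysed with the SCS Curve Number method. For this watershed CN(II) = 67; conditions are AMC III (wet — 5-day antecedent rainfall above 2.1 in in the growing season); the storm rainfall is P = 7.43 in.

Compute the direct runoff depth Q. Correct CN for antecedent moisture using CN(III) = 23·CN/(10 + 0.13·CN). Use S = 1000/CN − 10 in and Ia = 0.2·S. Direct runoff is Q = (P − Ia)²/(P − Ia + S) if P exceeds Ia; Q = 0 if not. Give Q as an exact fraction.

Q = 1164161155369/217121198300 in ≈ 5.362 in

Wet (AMC III): CN(III) = 23·67/(10 + 0.13·67) = 1541/(1871/100) = 154100/1871 ≈ 82.362
Retention S: 1000/CN − 10 with CN=82.362 → S = 3300/1541 ≈ 2.141 in
Initial abstraction Ia = S/5 = (3300/1541)/5 = 660/1541 ≈ 0.428 in
Since P=7.430 > Ia=0.428: effective rainfall P−Ia = 1078963/154100 in
Q = (1078963/154100)²/((1078963/154100) + 3300/1541) = (1164161155369/23746810000)/(1408963/154100) = 1164161155369/217121198300 in ≈ 5.362 in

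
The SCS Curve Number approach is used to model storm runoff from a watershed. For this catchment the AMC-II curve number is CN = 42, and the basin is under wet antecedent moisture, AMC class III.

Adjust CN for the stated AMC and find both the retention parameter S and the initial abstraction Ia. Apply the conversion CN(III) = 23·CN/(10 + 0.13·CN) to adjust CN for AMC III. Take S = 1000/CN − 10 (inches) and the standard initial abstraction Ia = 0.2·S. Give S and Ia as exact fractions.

Adjust CN=42 to AMC III: 23·42/(10 + 0.13·42) → 966 ÷ (773/50) = 48300/773 ≈ 62.484
Retention S: 1000/CN − 10 with CN=62.484 → S = 2900/483 ≈ 6.004 in
Initial abstraction Ia = S/5 = (2900/483)/5 = 580/483 ≈ 1.201 in

S = 2900/483 in ≈ 6.004 in; Ia = 580/483 in ≈ 1.201 in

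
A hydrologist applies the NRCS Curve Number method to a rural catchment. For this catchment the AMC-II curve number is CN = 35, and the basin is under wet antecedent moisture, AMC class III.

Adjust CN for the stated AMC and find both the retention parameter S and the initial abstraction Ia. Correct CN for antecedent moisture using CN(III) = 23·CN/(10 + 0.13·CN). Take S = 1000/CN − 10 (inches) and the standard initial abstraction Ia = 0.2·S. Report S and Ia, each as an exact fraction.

S = 1300/161 in ≈ 8.075 in; Ia = 260/161 in ≈ 1.615 in

Adjust CN=35 to AMC III: 23·35/(10 + 0.13·35) → 805 ÷ (291/20) = 16100/291 ≈ 55.326
Retention S: 1000/CN − 10 with CN=55.326 → S = 1300/161 ≈ 8.075 in
Initial abstraction Ia = S/5 = (1300/161)/5 = 260/161 ≈ 1.615 in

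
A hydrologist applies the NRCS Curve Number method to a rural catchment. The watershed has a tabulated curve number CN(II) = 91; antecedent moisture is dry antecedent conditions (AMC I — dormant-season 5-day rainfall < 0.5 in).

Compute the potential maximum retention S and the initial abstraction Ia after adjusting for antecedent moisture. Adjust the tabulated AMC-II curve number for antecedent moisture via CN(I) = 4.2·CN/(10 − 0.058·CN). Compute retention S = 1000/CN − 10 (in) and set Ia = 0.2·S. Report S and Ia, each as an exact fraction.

Adjust CN=91 to AMC I: 4.2·91/(10 − 0.058·91) → (1911/5) ÷ (2361/500) = 63700/787 ≈ 80.940
Max retention: S = 1000/(63700/787) − 10 = 1500/637 in (≈ 2.355 in)
Initial abstraction Ia = S/5 = (1500/637)/5 = 300/637 ≈ 0.471 in

S = 1500/637 in ≈ 2.355 in; Ia = 300/637 in ≈ 0.471 in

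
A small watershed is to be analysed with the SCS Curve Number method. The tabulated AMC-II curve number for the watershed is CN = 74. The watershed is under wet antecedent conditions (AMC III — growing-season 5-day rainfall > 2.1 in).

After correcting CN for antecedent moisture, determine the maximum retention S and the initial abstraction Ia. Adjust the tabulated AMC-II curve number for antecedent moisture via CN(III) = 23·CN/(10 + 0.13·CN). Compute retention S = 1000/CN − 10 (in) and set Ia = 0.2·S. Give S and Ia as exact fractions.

CN(III) from CN(II)=74: (23·74)/(10 + 0.13·74) = 85100/981 ≈ 86.748
S = 1000/(85100/981) − 10 = 1300/851 in ≈ 1.528 in
Ia = 0.2S: 0.2·1.528 = 0.306 in (exactly 260/851)

S = 1300/851 in ≈ 1.528 in; Ia = 260/851 in ≈ 0.306 in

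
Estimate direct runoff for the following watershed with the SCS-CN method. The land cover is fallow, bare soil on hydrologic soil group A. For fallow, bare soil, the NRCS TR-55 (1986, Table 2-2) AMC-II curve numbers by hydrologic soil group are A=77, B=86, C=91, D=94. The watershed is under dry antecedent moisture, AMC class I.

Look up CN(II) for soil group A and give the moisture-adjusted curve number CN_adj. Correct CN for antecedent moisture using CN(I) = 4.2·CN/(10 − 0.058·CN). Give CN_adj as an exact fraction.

NRCS table: fallow, bare soil, soil group A → CN(II) = 77
Dry (AMC I): CN(I) = 4.2·77/(10 − 0.058·77) = (1617/5)/(2767/500) = 161700/2767 ≈ 58.439

CN_adj = 161700/2767 ≈ 58.439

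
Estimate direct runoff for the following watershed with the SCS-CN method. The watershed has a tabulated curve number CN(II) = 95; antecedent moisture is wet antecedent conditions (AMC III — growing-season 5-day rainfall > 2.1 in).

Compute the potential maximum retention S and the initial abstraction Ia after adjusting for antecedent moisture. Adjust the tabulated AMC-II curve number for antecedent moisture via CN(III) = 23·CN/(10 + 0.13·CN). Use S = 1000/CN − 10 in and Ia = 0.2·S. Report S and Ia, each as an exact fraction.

S = 100/437 in ≈ 0.229 in; Ia = 20/437 in ≈ 0.046 in

Adjust CN=95 to AMC III: 23·95/(10 + 0.13·95) → 2185 ÷ (447/20) = 43700/447 ≈ 97.763
Max retention: S = 1000/(43700/447) − 10 = 100/437 in (≈ 0.229 in)
Ia = 0.2S: 0.2·0.229 = 0.046 in (exactly 20/437)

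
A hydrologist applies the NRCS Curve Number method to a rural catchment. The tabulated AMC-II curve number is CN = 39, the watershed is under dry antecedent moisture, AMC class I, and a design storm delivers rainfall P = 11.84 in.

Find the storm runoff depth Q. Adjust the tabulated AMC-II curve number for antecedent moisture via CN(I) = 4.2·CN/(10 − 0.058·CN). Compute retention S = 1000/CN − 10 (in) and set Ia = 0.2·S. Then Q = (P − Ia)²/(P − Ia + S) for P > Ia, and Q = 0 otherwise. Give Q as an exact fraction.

CN(I) from CN(II)=39: (4.2·39)/(10 − 0.058·39) = 81900/3869 ≈ 21.168
Retention S: 1000/CN − 10 with CN=21.168 → S = 30500/819 ≈ 37.241 in
Ia = 0.2S: 0.2·37.241 = 7.448 in (exactly 6100/819)
P − Ia = 11.840 − 7.448 = 89924/20475 ≈ 4.392 in (> 0, runoff occurs)
Q = (89924/20475)²/((89924/20475) + 30500/819) = (8086325776/419225625)/(852424/20475) = 1010790722/2181672675 in ≈ 0.463 in

Q = 1010790722/2181672675 in ≈ 0.463 in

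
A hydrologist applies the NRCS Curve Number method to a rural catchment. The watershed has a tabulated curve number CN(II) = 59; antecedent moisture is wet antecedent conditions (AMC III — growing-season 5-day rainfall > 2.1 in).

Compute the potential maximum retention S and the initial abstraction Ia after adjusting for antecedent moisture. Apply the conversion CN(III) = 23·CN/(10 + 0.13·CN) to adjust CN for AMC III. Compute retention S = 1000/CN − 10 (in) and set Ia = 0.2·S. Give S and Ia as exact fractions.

Adjust CN=59 to AMC III: 23·59/(10 + 0.13·59) → 1357 ÷ (1767/100) = 135700/1767 ≈ 76.797
S = 1000/(135700/1767) − 10 = 4100/1357 in ≈ 3.021 in
Initial abstraction Ia = S/5 = (4100/1357)/5 = 820/1357 ≈ 0.604 in

S = 4100/1357 in ≈ 3.021 in; Ia = 820/1357 in ≈ 0.604 in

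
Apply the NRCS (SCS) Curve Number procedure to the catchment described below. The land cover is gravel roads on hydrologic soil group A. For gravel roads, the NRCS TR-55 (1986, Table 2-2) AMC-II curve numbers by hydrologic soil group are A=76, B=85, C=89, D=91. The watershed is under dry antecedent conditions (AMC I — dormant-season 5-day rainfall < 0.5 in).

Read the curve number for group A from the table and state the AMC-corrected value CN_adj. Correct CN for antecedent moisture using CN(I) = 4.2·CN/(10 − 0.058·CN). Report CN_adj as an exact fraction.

NRCS table: gravel roads, soil group A → CN(II) = 76
Dry (AMC I): CN(I) = 4.2·76/(10 − 0.058·76) = (1596/5)/(699/125) = 13300/233 ≈ 57.082

CN_adj = 13300/233 ≈ 57.082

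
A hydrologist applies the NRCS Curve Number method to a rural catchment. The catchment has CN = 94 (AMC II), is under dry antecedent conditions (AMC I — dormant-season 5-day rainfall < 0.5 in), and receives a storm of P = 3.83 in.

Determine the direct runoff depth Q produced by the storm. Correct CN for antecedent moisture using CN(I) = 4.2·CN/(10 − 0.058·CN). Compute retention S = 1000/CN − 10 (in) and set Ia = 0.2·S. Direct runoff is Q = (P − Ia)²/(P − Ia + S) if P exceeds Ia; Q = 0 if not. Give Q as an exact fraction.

Q = 13457624049/5461630300 in ≈ 2.464 in

CN(I) from CN(II)=94: (4.2·94)/(10 − 0.058·94) = 32900/379 ≈ 86.807
S = 1000/(32900/379) − 10 = 500/329 in ≈ 1.520 in
Ia = 0.2S: 0.2·1.520 = 0.304 in (exactly 100/329)
Excess rainfall: 3.830 − 0.304 = 3.526 in; P > Ia so Q > 0
Runoff Q = (P−Ia)²/(P−Ia+S) = (3.526)²/(3.526+1.520) = 13457624049/5461630300 ≈ 2.464 in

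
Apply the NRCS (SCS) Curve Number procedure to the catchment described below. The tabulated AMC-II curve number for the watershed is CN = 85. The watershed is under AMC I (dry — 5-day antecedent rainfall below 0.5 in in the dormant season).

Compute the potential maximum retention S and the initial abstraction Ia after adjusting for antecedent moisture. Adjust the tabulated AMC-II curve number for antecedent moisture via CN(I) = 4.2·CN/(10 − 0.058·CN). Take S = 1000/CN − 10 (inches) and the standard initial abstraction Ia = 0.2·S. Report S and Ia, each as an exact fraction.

CN(I) from CN(II)=85: (4.2·85)/(10 − 0.058·85) = 11900/169 ≈ 70.414
S = 1000/(11900/169) − 10 = 500/119 in ≈ 4.202 in
Ia = 0.2S: 0.2·4.202 = 0.840 in (exactly 100/119)

S = 500/119 in ≈ 4.202 in; Ia = 100/119 in ≈ 0.840 in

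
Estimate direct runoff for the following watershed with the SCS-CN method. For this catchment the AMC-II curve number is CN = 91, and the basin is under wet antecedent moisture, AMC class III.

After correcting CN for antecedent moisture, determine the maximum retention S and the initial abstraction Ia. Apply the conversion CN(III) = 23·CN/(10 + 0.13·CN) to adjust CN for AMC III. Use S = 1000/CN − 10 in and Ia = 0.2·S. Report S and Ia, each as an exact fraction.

S = 900/2093 in ≈ 0.430 in; Ia = 180/2093 in ≈ 0.086 in

Wet (AMC III): CN(III) = 23·91/(10 + 0.13·91) = 2093/(2183/100) = 209300/2183 ≈ 95.877
S = 1000/(209300/2183) − 10 = 900/2093 in ≈ 0.430 in
Initial abstraction Ia = S/5 = (900/2093)/5 = 180/2093 ≈ 0.086 in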